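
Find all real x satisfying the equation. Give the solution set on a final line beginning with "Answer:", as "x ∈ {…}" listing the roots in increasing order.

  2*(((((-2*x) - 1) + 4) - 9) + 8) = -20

Step 1. [2*(((((-2*x) - 1) + 4) - 9) + 8) = -20] 2 out front; divide by 2. So div: ((((-2*x) - 1) + 4) - 9) + 8 = -10.
Step 2. [((((-2*x) - 1) + 4) - 9) + 8 = -10] subtract 8: x sits inside (… + 8). So sub: (((-2*x) - 1) + 4) - 9 = -18.
Step 3. [(((-2*x) - 1) + 4) - 9 = -18] -9 is outermost — add 9 both sides, so sub: ((-2*x) - 1) + 4 = -9.
Step 4. [((-2*x) - 1) + 4 = -9] subtract 4: x sits inside (… + 4) ⇒ sub: (-2*x) - 1 = -13.
Step 5. [(-2*x) - 1 = -13] add 1: x sits inside (… - 1) ⇒ sub: -2*x = -12.
Step 6. [-2*x = -12] leading coefficient -2: divide by -2 ⇒ div: x = 6.

Answer: x ∈ {6}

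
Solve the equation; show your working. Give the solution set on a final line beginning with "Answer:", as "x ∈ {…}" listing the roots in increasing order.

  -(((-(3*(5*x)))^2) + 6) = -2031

Step 1. [-(((-(3*(5*x)))^2) + 6) = -2031] LHS negated; negate both sides ⇒ neg: ((-(3*(5*x)))^2) + 6 = 2031.
Step 2. [((-(3*(5*x)))^2) + 6 = 2031] subtract 6: x sits inside (… + 6), so sub: (-(3*(5*x)))^2 = 2025.
Step 3. [(-(3*(5*x)))^2 = 2025] √ both sides: 2025 ≥ 0 gives two branches ⇒ sqrt: -(3*(5*x)) = 45 or -45.
Step 4. [-(3*(5*x)) = 45 or -45] leading − — multiply by −1, so neg: 3*(5*x) = -45 or 45.
Step 5. [3*(5*x) = -45 or 45] divide by the outer 3 ⇒ div: 5*x = -15 or 15.
Step 6. [5*x = -15 or 15] 5·(inner) — divide through by 5 ⇒ div: x = -3 or 3.

Answer: x ∈ {-3, 3}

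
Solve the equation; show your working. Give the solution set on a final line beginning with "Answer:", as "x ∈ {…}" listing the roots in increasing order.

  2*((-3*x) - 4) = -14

Step 1. [2*((-3*x) - 4) = -14] 2 out front; divide by 2, so div: (-3*x) - 4 = -7.
Step 2. [(-3*x) - 4 = -7] add 4: x sits inside (… - 4), so sub: -3*x = -3.
Step 3. [-3*x = -3] LHS = -3·(…); ÷-3 both sides, so div: x = 1.

Answer: x ∈ {1}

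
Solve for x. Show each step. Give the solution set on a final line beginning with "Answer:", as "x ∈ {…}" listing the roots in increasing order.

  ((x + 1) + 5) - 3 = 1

Step 1. [((x + 1) + 5) - 3 = 1] add 3: x sits inside (… - 3), so sub: (x + 1) + 5 = 4.
Step 2. [(x + 1) + 5 = 4] the outer +5 inverts by subtracting 5, so sub: x + 1 = -1.
Step 3. [x + 1 = -1] +1 is outermost — subtract 1 both sides, so sub: x = -2.

Answer: x ∈ {-2}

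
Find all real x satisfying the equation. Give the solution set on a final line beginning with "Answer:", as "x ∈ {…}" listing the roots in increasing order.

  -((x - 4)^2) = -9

Step 1. [-((x - 4)^2) = -9] LHS negated; negate both sides, so neg: (x - 4)^2 = 9.
Step 2. [(x - 4)^2 = 9] 9 ≥ 0, LHS is (·)² — take ±√. So sqrt: x - 4 = 3 or -3.
Step 3. [x - 4 = 3 or -3] peel the -4: add 4 from each side, so sub: x = 7 or 1.

Answer: x ∈ {1, 7}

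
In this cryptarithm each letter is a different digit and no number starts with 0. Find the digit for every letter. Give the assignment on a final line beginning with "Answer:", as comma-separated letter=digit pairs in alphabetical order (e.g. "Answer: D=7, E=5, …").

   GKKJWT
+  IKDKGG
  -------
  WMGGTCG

Step 1. [W] adding two 6-digit numbers gives at most 6+1 digits, and here it does — W is that final carry and must be 1. So W=1.
Step 2. [col 1: T + G ≡ G (mod 10)] column 1 reads T+G+carry(0)=G with nothing yet; with digits 1 already taken and all letters distinct, the only value for T is 0. So T=0.
Step 3. [col 1: T + G ≡ G (mod 10)] no forcing yet in column 1 (carry-in 0); G=8 is free and consistent — try it. So G=8.
Step 4. [col 2: W + G ≡ C (mod 10)] from column 2 (W=1, G=8, carry-in 0, digits 0,1,8 already taken and all letters distinct): C must equal 9 ⇒ C=9.
Step 5. [col 3: J + K ≡ T (mod 10)] no forcing yet in column 3 (carry-in 0); J=6 is free and consistent — try it. So J=6.
Step 6. [col 3: J + K ≡ T (mod 10)] column 3: given J=6, T=0, carry-in 0, and digits 0,1,6,8,9 already taken and all letters distinct, J+K≡T (mod 10) forces K=4. So K=4.
Step 7. [col 4: K + D ≡ G (mod 10)] in column 4 we have K+D≡G with carry-in 1; given K=4, G=8 and digits 0,1,4,6,8,9 already taken and all letters distinct, that pins D to 3 ⇒ D=3.
Step 8. [col 6: G + I ≡ M (mod 10)] in column 6 we have G+I≡M with carry-in 0; given G=8 and digits 0,1,3,4,6,8,9 already taken and all letters distinct, that pins I to 7. So I=7.
Step 9. [col 6: G + I ≡ M (mod 10)] in column 6 we have G+I≡M with carry-in 0; given G=8, I=7 and digits 0,1,3,4,6,7,8,9 already taken and all letters distinct, that pins M to 5 ⇒ M=5.

Answer: C=9, D=3, G=8, I=7, J=6, K=4, M=5, T=0, W=1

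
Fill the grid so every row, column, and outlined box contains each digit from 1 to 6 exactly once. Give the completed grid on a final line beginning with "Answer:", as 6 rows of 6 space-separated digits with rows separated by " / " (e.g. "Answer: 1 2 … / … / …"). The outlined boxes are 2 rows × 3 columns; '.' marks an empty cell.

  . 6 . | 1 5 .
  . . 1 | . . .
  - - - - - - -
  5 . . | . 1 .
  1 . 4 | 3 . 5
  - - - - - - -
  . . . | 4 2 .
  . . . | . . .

Step 1. [r3c3∈{2,3,6}] r3c3 is the only open cell in box 3 admitting 6 ⇒ r3c3=6.
Step 2. [r2c5∈{3,4,6}] col 5 places 4 nowhere but r2c5. So r2c5=4.
Step 3. [r6c5∈{3,6}] in col 5, 3 fits only at r6c5. So r6c5=3.
Step 4. [r2c2∈{2,3,5}] r2c2 is the only open cell in row 2 admitting 5, so r2c2=5.
Step 5. [r6c2∈{1,2,4}] r6c2 is the only open cell in col 2 admitting 4. So r6c2=4.
Step 6. [r3c4∈{2}] r3c4's peers cover all but 2, so r3c4=2.
Step 7. [r6c6∈{1,6}] 1 has one home in row 6: r6c6, so r6c6=1.
Step 8. [r5c6∈{6}] r5c6 is down to just 6 ⇒ r5c6=6.
Step 9. [r5c1∈{3}] r5c1's peers cover all but 3, so r5c1=3.
Step 10. [r2c1∈{2}] r2c1's peers cover all but 2. So r2c1=2.
Step 11. [r6c3∈{2,5}] in row 6, 2 fits only at r6c3 ⇒ r6c3=2.
Step 12. [r2c6∈{3}] r2c6 is down to just 3. So r2c6=3.
Step 13. [r6c4∈{5}] r6c4 is down to just 5. So r6c4=5.
Step 14. [r4c2∈{2}] r4c2's peers cover all but 2 ⇒ r4c2=2.
Step 15. [r6c1∈{6}] r6c1 is down to just 6. So r6c1=6.
Step 16. [r5c2∈{1}] only 1 remains possible at r5c2. So r5c2=1.
Step 17. [r1c3∈{3}] r1c3 is down to just 3 ⇒ r1c3=3.
Step 18. [r1c6∈{2}] only 2 remains possible at r1c6 ⇒ r1c6=2.
Step 19. [r1c1∈{4}] only 4 remains possible at r1c1 ⇒ r1c1=4.
Step 20. [r3c6∈{4}] nothing but 4 survives at r3c6, so r3c6=4.
Step 21. [r3c2∈{3}] only 3 remains possible at r3c2, so r3c2=3.
Step 22. [r4c5∈{6}] nothing but 6 survives at r4c5, so r4c5=6.
Step 23. [r2c4∈{6}] nothing but 6 survives at r2c4. So r2c4=6.
Step 24. [r5c3∈{5}] r5c3 has the single candidate 5, so r5c3=5.

Answer: 4 6 3 1 5 2 / 2 5 1 6 4 3 / 5 3 6 2 1 4 / 1 2 4 3 6 5 / 3 1 5 4 2 6 / 6 4 2 5 3 1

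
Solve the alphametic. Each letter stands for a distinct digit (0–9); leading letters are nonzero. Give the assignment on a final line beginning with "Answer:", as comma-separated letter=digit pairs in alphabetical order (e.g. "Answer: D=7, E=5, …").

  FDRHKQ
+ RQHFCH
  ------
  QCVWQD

Step 1. [col 1: Q + H ≡ D (mod 10)] column 1 (Q + H ≡ D (mod 10), carry-in 0) doesn't pin H yet; pick H=6 and continue. So H=6.
Step 2. [col 1: Q + H ≡ D (mod 10)] D=3 is one option consistent with column 1 (Q + H ≡ D (mod 10), carry-in 0) — take it, so D=3.
Step 3. [col 1: Q + H ≡ D (mod 10)] column 1: given H=6, D=3, carry-in 0, and digits 3,6 already taken and all letters distinct, Q+H≡D (mod 10) forces Q=7 ⇒ Q=7.
Step 4. [col 2: K + C ≡ Q (mod 10)] no forcing yet in column 2 (carry-in 1); K=5 is free and consistent — try it. So K=5.
Step 5. [col 2: K + C ≡ Q (mod 10)] from column 2 (K=5, Q=7, carry-in 1, digits 3,5,6,7 already taken and all letters distinct): C must equal 1. So C=1.
Step 6. [col 3: H + F ≡ W (mod 10)] column 3 (H + F ≡ W (mod 10), carry-in 0) doesn't pin W yet; pick W=8 and continue, so W=8.
Step 7. [col 3: H + F ≡ W (mod 10)] column 3: given H=6, W=8, carry-in 0, and digits 1,3,5,6,7,8 already taken and all letters distinct, H+F≡W (mod 10) forces F=2, so F=2.
Step 8. [col 4: R + H ≡ V (mod 10)] from column 4 (H=6, carry-in 0, digits 1,2,3,5,6,7,8 already taken and all letters distinct): R must equal 4, so R=4.
Step 9. [col 4: R + H ≡ V (mod 10)] column 4 reads R+H+carry(0)=V with R=4, H=6; with digits 1,2,3,4,5,6,7,8 already taken and all letters distinct, the only value for V is 0 ⇒ V=0.

Answer: C=1, D=3, F=2, H=6, K=5, Q=7, R=4, V=0, W=8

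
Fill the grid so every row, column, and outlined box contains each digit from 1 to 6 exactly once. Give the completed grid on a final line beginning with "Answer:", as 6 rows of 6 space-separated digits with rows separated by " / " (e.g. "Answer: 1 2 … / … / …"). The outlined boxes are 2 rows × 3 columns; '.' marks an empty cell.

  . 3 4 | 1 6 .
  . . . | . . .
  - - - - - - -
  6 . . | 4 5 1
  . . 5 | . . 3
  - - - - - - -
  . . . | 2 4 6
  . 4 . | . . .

Step 1. [r3c2∈{2}] r3c2 has the single candidate 2, so r3c2=2.
Step 2. [r6c3∈{1,2,3,6}] across row 6, 6 lands solely at r6c3 ⇒ r6c3=6.
Step 3. [r6c1∈{1,2,3,5}] r6c1 is the only open cell in row 6 admitting 2. So r6c1=2.
Step 4. [r1c1∈{5}] only 5 remains possible at r1c1 ⇒ r1c1=5.
Step 5. [r2c1∈{1}] r2c1 has the single candidate 1. So r2c1=1.
Step 6. [r2c3∈{2}] nothing but 2 survives at r2c3. So r2c3=2.
Step 7. [r6c6∈{5}] r6c6 is down to just 5, so r6c6=5.
Step 8. [r5c3∈{1,3}] 1 has one home in col 3: r5c3. So r5c3=1.
Step 9. [r6c4∈{3}] nothing but 3 survives at r6c4 ⇒ r6c4=3.
Step 10. [r5c2∈{5}] nothing but 5 survives at r5c2, so r5c2=5.
Step 11. [r4c1∈{4}] nothing but 4 survives at r4c1. So r4c1=4.
Step 12. [r5c1∈{3}] r5c1 is down to just 3 ⇒ r5c1=3.
Step 13. [r1c6∈{2}] r1c6's peers cover all but 2, so r1c6=2.
Step 14. [r2c2∈{6}] r2c2 is down to just 6. So r2c2=6.
Step 15. [r2c6∈{4}] r2c6's peers cover all but 4, so r2c6=4.
Step 16. [r4c4∈{6}] only 6 remains possible at r4c4. So r4c4=6.
Step 17. [r4c2∈{1}] r4c2 has the single candidate 1 ⇒ r4c2=1.
Step 18. [r6c5∈{1}] nothing but 1 survives at r6c5, so r6c5=1.
Step 19. [r3c3∈{3}] r3c3 is down to just 3 ⇒ r3c3=3.
Step 20. [r4c5∈{2}] nothing but 2 survives at r4c5, so r4c5=2.
Step 21. [r2c4∈{5}] only 5 remains possible at r2c4, so r2c4=5.
Step 22. [r2c5∈{3}] r2c5 has the single candidate 3. So r2c5=3.

Answer: 5 3 4 1 6 2 / 1 6 2 5 3 4 / 6 2 3 4 5 1 / 4 1 5 6 2 3 / 3 5 1 2 4 6 / 2 4 6 3 1 5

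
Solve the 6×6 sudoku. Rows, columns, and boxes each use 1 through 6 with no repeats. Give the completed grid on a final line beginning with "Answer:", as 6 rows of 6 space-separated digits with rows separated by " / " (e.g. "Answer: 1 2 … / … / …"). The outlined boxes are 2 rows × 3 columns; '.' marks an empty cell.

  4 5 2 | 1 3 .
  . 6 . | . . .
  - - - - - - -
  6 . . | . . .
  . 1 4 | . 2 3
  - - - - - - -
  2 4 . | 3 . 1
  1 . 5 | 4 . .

Step 1. [r3c4∈{5}] only 5 remains possible at r3c4 ⇒ r3c4=5.
Step 2. [r2c6∈{2,4,5}] r2c6 is the only open cell in col 6 admitting 5. So r2c6=5.
Step 3. [r3c3∈{3}] nothing but 3 survives at r3c3, so r3c3=3.
Step 4. [r6c5∈{6}] r6c5 has the single candidate 6, so r6c5=6.
Step 5. [r2c5∈{4}] r2c5's peers cover all but 4 ⇒ r2c5=4.
Step 6. [r6c2∈{3}] r6c2 has the single candidate 3 ⇒ r6c2=3.
Step 7. [r2c3∈{1}] r2c3's peers cover all but 1. So r2c3=1.
Step 8. [r2c4∈{2}] nothing but 2 survives at r2c4. So r2c4=2.
Step 9. [r3c6∈{4}] only 4 remains possible at r3c6, so r3c6=4.
Step 10. [r1c6∈{6}] r1c6 has the single candidate 6, so r1c6=6.
Step 11. [r2c1∈{3}] nothing but 3 survives at r2c1, so r2c1=3.
Step 12. [r3c5∈{1}] r3c5 has the single candidate 1, so r3c5=1.
Step 13. [r5c5∈{5}] r5c5 is down to just 5 ⇒ r5c5=5.
Step 14. [r4c1∈{5}] r4c1 is down to just 5 ⇒ r4c1=5.
Step 15. [r4c4∈{6}] r4c4 is down to just 6. So r4c4=6.
Step 16. [r3c2∈{2}] r3c2 has the single candidate 2, so r3c2=2.
Step 17. [r6c6∈{2}] r6c6 has the single candidate 2 ⇒ r6c6=2.
Step 18. [r5c3∈{6}] only 6 remains possible at r5c3. So r5c3=6.

Answer: 4 5 2 1 3 6 / 3 6 1 2 4 5 / 6 2 3 5 1 4 / 5 1 4 6 2 3 / 2 4 6 3 5 1 / 1 3 5 4 6 2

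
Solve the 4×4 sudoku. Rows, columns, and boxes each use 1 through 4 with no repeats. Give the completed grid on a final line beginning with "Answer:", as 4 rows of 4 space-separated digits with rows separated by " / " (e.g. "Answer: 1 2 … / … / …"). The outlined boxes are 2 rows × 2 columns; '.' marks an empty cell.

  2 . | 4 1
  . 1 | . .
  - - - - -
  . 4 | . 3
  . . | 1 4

Step 1. [r2c3∈{2,3}] 3 has one home in col 3: r2c3 ⇒ r2c3=3.
Step 2. [r1c2∈{3}] nothing but 3 survives at r1c2, so r1c2=3.
Step 3. [r3c3∈{2}] only 2 remains possible at r3c3. So r3c3=2.
Step 4. [r2c4∈{2}] only 2 remains possible at r2c4. So r2c4=2.
Step 5. [r2c1∈{4}] r2c1 is down to just 4 ⇒ r2c1=4.
Step 6. [r3c1∈{1}] only 1 remains possible at r3c1 ⇒ r3c1=1.
Step 7. [r4c2∈{2}] nothing but 2 survives at r4c2 ⇒ r4c2=2.
Step 8. [r4c1∈{3}] nothing but 3 survives at r4c1. So r4c1=3.

Answer: 2 3 4 1 / 4 1 3 2 / 1 4 2 3 / 3 2 1 4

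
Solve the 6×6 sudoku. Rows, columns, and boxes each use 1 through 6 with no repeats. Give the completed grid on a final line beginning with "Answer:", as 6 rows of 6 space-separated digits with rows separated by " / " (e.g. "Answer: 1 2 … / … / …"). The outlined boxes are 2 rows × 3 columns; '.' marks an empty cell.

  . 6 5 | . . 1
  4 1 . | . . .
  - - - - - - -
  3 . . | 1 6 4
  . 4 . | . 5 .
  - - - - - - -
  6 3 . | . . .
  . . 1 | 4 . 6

Step 1. [r1c1∈{2}] r1c1 has the single candidate 2 ⇒ r1c1=2.
Step 2. [r1c4∈{3}] r1c4 is down to just 3 ⇒ r1c4=3.
Step 3. [r2c5∈{2}] r2c5 is down to just 2 ⇒ r2c5=2.
Step 4. [r6c2∈{2,5}] row 6 places 2 nowhere but r6c2. So r6c2=2.
Step 5. [r4c4∈{2}] only 2 remains possible at r4c4. So r4c4=2.
Step 6. [r5c4∈{5}] nothing but 5 survives at r5c4 ⇒ r5c4=5.
Step 7. [r2c3∈{3}] r2c3's peers cover all but 3, so r2c3=3.
Step 8. [r1c5∈{4}] nothing but 4 survives at r1c5 ⇒ r1c5=4.
Step 9. [r4c1∈{1}] only 1 remains possible at r4c1, so r4c1=1.
Step 10. [r5c5∈{1}] r5c5 has the single candidate 1. So r5c5=1.
Step 11. [r5c3∈{4}] r5c3's peers cover all but 4. So r5c3=4.
Step 12. [r4c3∈{6}] r4c3 is down to just 6 ⇒ r4c3=6.
Step 13. [r6c5∈{3}] nothing but 3 survives at r6c5. So r6c5=3.
Step 14. [r2c6∈{5}] only 5 remains possible at r2c6 ⇒ r2c6=5.
Step 15. [r4c6∈{3}] r4c6 has the single candidate 3, so r4c6=3.
Step 16. [r3c2∈{5}] only 5 remains possible at r3c2, so r3c2=5.
Step 17. [r6c1∈{5}] r6c1 has the single candidate 5. So r6c1=5.
Step 18. [r5c6∈{2}] only 2 remains possible at r5c6, so r5c6=2.
Step 19. [r3c3∈{2}] nothing but 2 survives at r3c3, so r3c3=2.
Step 20. [r2c4∈{6}] nothing but 6 survives at r2c4. So r2c4=6.

Answer: 2 6 5 3 4 1 / 4 1 3 6 2 5 / 3 5 2 1 6 4 / 1 4 6 2 5 3 / 6 3 4 5 1 2 / 5 2 1 4 3 6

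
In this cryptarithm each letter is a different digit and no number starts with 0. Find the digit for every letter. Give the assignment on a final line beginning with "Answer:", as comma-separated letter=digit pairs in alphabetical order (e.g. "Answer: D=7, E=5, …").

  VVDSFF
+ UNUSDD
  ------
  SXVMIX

Step 1. [col 1: F + D ≡ X (mod 10)] several values work for X in column 1 (F + D ≡ X (mod 10), carry-in 0); try X=2 ⇒ X=2.
Step 2. [col 1: F + D ≡ X (mod 10)] D=4 is one option consistent with column 1 (F + D ≡ X (mod 10), carry-in 0) — take it ⇒ D=4.
Step 3. [col 1: F + D ≡ X (mod 10)] from column 1 (D=4, X=2, carry-in 0, digits 2,4 already taken and all letters distinct): F must equal 8. So F=8.
Step 4. [col 2: F + D ≡ I (mod 10)] column 2: given F=8, D=4, carry-in 1, and digits 2,4,8 already taken and all letters distinct, F+D≡I (mod 10) forces I=3. So I=3.
Step 5. [col 3: S + S ≡ M (mod 10)] no forcing yet in column 3 (carry-in 1); M=5 is free and consistent — try it, so M=5.
Step 6. [col 3: S + S ≡ M (mod 10)] from column 3 (M=5, carry-in 1, digits 2,3,4,5,8 already taken and all letters distinct): S must equal 7 ⇒ S=7.
Step 7. [col 4: D + U ≡ V (mod 10)] U=6 is one option consistent with column 4 (D + U ≡ V (mod 10), carry-in 1) — take it, so U=6.
Step 8. [col 4: D + U ≡ V (mod 10)] column 4: given D=4, U=6, carry-in 1, and digits 2,3,4,5,6,7,8 already taken and all letters distinct, D+U≡V (mod 10) forces V=1. So V=1.
Step 9. [col 5: V + N ≡ X (mod 10)] from column 5 (V=1, X=2, carry-in 1, digits 1,2,3,4,5,6,7,8 already taken and all letters distinct): N must equal 0, so N=0.

Answer: D=4, F=8, I=3, M=5, N=0, S=7, U=6, V=1, X=2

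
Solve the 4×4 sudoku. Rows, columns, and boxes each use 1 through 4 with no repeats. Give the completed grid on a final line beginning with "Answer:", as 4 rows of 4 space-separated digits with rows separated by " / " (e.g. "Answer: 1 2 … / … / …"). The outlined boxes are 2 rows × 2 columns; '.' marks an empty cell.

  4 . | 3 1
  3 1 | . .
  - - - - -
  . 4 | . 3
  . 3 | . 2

Step 1. [r4c1∈{1}] r4c1 is down to just 1, so r4c1=1.
Step 2. [r4c3∈{4}] nothing but 4 survives at r4c3. So r4c3=4.
Step 3. [r1c2∈{2}] r1c2 is down to just 2, so r1c2=2.
Step 4. [r2c4∈{4}] nothing but 4 survives at r2c4. So r2c4=4.
Step 5. [r2c3∈{2}] r2c3's peers cover all but 2, so r2c3=2.
Step 6. [r3c3∈{1}] nothing but 1 survives at r3c3, so r3c3=1.
Step 7. [r3c1∈{2}] only 2 remains possible at r3c1. So r3c1=2.

Answer: 4 2 3 1 / 3 1 2 4 / 2 4 1 3 / 1 3 4 2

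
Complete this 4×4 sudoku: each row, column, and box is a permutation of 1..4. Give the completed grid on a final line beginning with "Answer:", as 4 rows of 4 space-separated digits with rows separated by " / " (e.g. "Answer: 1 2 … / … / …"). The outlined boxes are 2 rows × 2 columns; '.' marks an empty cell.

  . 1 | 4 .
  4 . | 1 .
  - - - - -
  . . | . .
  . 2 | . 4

Step 1. [r2c4∈{2,3}] across row 2, 2 lands solely at r2c4 ⇒ r2c4=2.
Step 2. [r4c3∈{3}] r4c3 has the single candidate 3. So r4c3=3.
Step 3. [r2c2∈{3}] r2c2 is down to just 3, so r2c2=3.
Step 4. [r4c1∈{1}] only 1 remains possible at r4c1. So r4c1=1.
Step 5. [r3c1∈{3}] r3c1's peers cover all but 3, so r3c1=3.
Step 6. [r3c2∈{4}] nothing but 4 survives at r3c2, so r3c2=4.
Step 7. [r1c4∈{3}] nothing but 3 survives at r1c4 ⇒ r1c4=3.
Step 8. [r1c1∈{2}] r1c1 is down to just 2. So r1c1=2.
Step 9. [r3c3∈{2}] r3c3's peers cover all but 2, so r3c3=2.
Step 10. [r3c4∈{1}] r3c4 has the single candidate 1, so r3c4=1.

Answer: 2 1 4 3 / 4 3 1 2 / 3 4 2 1 / 1 2 3 4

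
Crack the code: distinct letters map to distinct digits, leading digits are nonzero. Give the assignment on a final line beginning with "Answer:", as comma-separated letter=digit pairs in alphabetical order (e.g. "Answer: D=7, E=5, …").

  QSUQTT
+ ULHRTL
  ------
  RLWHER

Step 1. [col 1: T + L ≡ R (mod 10)] several values work for R in column 1 (T + L ≡ R (mod 10), carry-in 0); try R=8, so R=8.
Step 2. [col 1: T + L ≡ R (mod 10)] no forcing yet in column 1 (carry-in 0); T=2 is free and consistent — try it ⇒ T=2.
Step 3. [col 1: T + L ≡ R (mod 10)] column 1: given T=2, R=8, carry-in 0, and digits 2,8 already taken and all letters distinct, T+L≡R (mod 10) forces L=6, so L=6.
Step 4. [col 2: T + T ≡ E (mod 10)] from column 2 (T=2, carry-in 0, digits 2,6,8 already taken and all letters distinct): E must equal 4. So E=4.
Step 5. [col 3: Q + R ≡ H (mod 10)] H=1 is one option consistent with column 3 (Q + R ≡ H (mod 10), carry-in 0) — take it, so H=1.
Step 6. [col 3: Q + R ≡ H (mod 10)] from column 3 (R=8, H=1, carry-in 0, digits 1,2,4,6,8 already taken and all letters distinct): Q must equal 3. So Q=3.
Step 7. [col 4: U + H ≡ W (mod 10)] no forcing yet in column 4 (carry-in 1); W=7 is free and consistent — try it ⇒ W=7.
Step 8. [col 4: U + H ≡ W (mod 10)] from column 4 (H=1, W=7, carry-in 1, digits 1,2,3,4,6,7,8 already taken and all letters distinct): U must equal 5 ⇒ U=5.
Step 9. [col 5: S + L ≡ L (mod 10)] from column 5 (L=6, carry-in 0, digits 1,2,3,4,5,6,7,8 already taken and all letters distinct): S must equal 0, so S=0.

Answer: E=4, H=1, L=6, Q=3, R=8, S=0, T=2, U=5, W=7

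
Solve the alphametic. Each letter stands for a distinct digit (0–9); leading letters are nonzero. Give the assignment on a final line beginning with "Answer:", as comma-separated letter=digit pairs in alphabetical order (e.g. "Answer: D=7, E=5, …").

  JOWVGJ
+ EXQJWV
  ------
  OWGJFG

Step 1. [col 1: J + V ≡ G (mod 10)] several values work for V in column 1 (J + V ≡ G (mod 10), carry-in 0); try V=9, so V=9.
Step 2. [col 1: J + V ≡ G (mod 10)] several values work for J in column 1 (J + V ≡ G (mod 10), carry-in 0); try J=4 ⇒ J=4.
Step 3. [col 1: J + V ≡ G (mod 10)] column 1 reads J+V+carry(0)=G with J=4, V=9; with digits 4,9 already taken and all letters distinct, the only value for G is 3. So G=3.
Step 4. [col 2: G + W ≡ F (mod 10)] W=7 is one option consistent with column 2 (G + W ≡ F (mod 10), carry-in 1) — take it. So W=7.
Step 5. [col 2: G + W ≡ F (mod 10)] column 2 reads G+W+carry(1)=F with G=3, W=7; with digits 3,4,7,9 already taken and all letters distinct, the only value for F is 1. So F=1.
Step 6. [col 4: W + Q ≡ G (mod 10)] in column 4 we have W+Q≡G with carry-in 1; given W=7, G=3 and digits 1,3,4,7,9 already taken and all letters distinct, that pins Q to 5. So Q=5.
Step 7. [col 5: O + X ≡ W (mod 10)] column 5 (O + X ≡ W (mod 10), carry-in 1) doesn't pin O yet; pick O=6 and continue, so O=6.
Step 8. [col 5: O + X ≡ W (mod 10)] from column 5 (O=6, W=7, carry-in 1, digits 1,3,4,5,6,7,9 already taken and all letters distinct): X must equal 0, so X=0.
Step 9. [col 6: J + E ≡ O (mod 10)] in column 6 we have J+E≡O with carry-in 0; given J=4, O=6 and digits 0,1,3,4,5,6,7,9 already taken and all letters distinct, that pins E to 2, so E=2.

Answer: E=2, F=1, G=3, J=4, O=6, Q=5, V=9, W=7, X=0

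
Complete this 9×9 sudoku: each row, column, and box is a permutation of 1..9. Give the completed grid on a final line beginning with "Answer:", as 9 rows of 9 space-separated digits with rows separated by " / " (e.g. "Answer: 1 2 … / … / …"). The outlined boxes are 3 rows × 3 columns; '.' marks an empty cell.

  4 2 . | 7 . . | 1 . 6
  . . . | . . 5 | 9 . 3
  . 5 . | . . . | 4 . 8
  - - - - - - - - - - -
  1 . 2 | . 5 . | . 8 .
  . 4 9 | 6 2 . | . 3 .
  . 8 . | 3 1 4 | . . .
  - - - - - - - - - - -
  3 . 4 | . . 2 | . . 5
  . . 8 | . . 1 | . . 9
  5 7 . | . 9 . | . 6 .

Step 1. [r5c1∈{7}] only 7 remains possible at r5c1, so r5c1=7.
Step 2. [r6c1∈{6}] r6c1 is down to just 6. So r6c1=6.
Step 3. [r3c6∈{3,6,9}] across col 6, 6 lands solely at r3c6. So r3c6=6.
Step 4. [r8c8∈{2,4,7}] col 8 places 4 nowhere but r8c8. So r8c8=4.
Step 5. [r7c4∈{8}] r7c4 has the single candidate 8. So r7c4=8.
Step 6. [r7c7∈{7}] r7c7 is down to just 7 ⇒ r7c7=7.
Step 7. [r9c3∈{1}] nothing but 1 survives at r9c3. So r9c3=1.
Step 8. [r3c5∈{3}] only 3 remains possible at r3c5 ⇒ r3c5=3.
Step 9. [r3c4∈{1,2,9}] in row 3, 1 fits only at r3c4 ⇒ r3c4=1.
Step 10. [r8c2∈{6}] r8c2 is down to just 6 ⇒ r8c2=6.
Step 11. [r6c8∈{2,5,7,9}] across row 6, 9 lands solely at r6c8 ⇒ r6c8=9.
Step 12. [r9c9∈{2}] only 2 remains possible at r9c9. So r9c9=2.
Step 13. [r4c6∈{7,9}] across col 6, 7 lands solely at r4c6 ⇒ r4c6=7.
Step 14. [r1c5∈{8}] r1c5 is down to just 8 ⇒ r1c5=8.
Step 15. [r2c4∈{2,4}] across col 4, 2 lands solely at r2c4. So r2c4=2.
Step 16. [r2c8∈{7}] r2c8's peers cover all but 7, so r2c8=7.
Step 17. [r9c6∈{3}] r9c6 has the single candidate 3, so r9c6=3.
Step 18. [r6c3∈{5}] r6c3 is down to just 5. So r6c3=5.
Step 19. [r7c5∈{6}] nothing but 6 survives at r7c5 ⇒ r7c5=6.
Step 20. [r7c8∈{1}] nothing but 1 survives at r7c8 ⇒ r7c8=1.
Step 21. [r4c2∈{3}] nothing but 3 survives at r4c2 ⇒ r4c2=3.
Step 22. [r8c1∈{2}] only 2 remains possible at r8c1 ⇒ r8c1=2.
Step 23. [r5c7∈{5}] only 5 remains possible at r5c7, so r5c7=5.
Step 24. [r1c8∈{5}] r1c8's peers cover all but 5, so r1c8=5.
Step 25. [r3c3∈{7}] only 7 remains possible at r3c3 ⇒ r3c3=7.
Step 26. [r3c1∈{9}] r3c1 is down to just 9, so r3c1=9.
Step 27. [r5c6∈{8}] only 8 remains possible at r5c6 ⇒ r5c6=8.
Step 28. [r2c1∈{8}] r2c1's peers cover all but 8. So r2c1=8.
Step 29. [r2c3∈{6}] r2c3 is down to just 6, so r2c3=6.
Step 30. [r4c7∈{6}] nothing but 6 survives at r4c7, so r4c7=6.
Step 31. [r4c4∈{9}] r4c4's peers cover all but 9, so r4c4=9.
Step 32. [r8c5∈{7}] only 7 remains possible at r8c5, so r8c5=7.
Step 33. [r1c3∈{3}] nothing but 3 survives at r1c3. So r1c3=3.
Step 34. [r5c9∈{1}] r5c9 is down to just 1. So r5c9=1.
Step 35. [r3c8∈{2}] nothing but 2 survives at r3c8, so r3c8=2.
Step 36. [r6c7∈{2}] r6c7 has the single candidate 2, so r6c7=2.
Step 37. [r9c7∈{8}] r9c7 is down to just 8 ⇒ r9c7=8.
Step 38. [r8c4∈{5}] r8c4's peers cover all but 5 ⇒ r8c4=5.
Step 39. [r6c9∈{7}] r6c9's peers cover all but 7. So r6c9=7.
Step 40. [r2c5∈{4}] r2c5 has the single candidate 4, so r2c5=4.
Step 41. [r7c2∈{9}] r7c2's peers cover all but 9 ⇒ r7c2=9.
Step 42. [r2c2∈{1}] r2c2 is down to just 1 ⇒ r2c2=1.
Step 43. [r8c7∈{3}] only 3 remains possible at r8c7, so r8c7=3.
Step 44. [r1c6∈{9}] r1c6 has the single candidate 9. So r1c6=9.
Step 45. [r9c4∈{4}] only 4 remains possible at r9c4 ⇒ r9c4=4.
Step 46. [r4c9∈{4}] nothing but 4 survives at r4c9. So r4c9=4.

Answer: 4 2 3 7 8 9 1 5 6 / 8 1 6 2 4 5 9 7 3 / 9 5 7 1 3 6 4 2 8 / 1 3 2 9 5 7 6 8 4 / 7 4 9 6 2 8 5 3 1 / 6 8 5 3 1 4 2 9 7 / 3 9 4 8 6 2 7 1 5 / 2 6 8 5 7 1 3 4 9 / 5 7 1 4 9 3 8 6 2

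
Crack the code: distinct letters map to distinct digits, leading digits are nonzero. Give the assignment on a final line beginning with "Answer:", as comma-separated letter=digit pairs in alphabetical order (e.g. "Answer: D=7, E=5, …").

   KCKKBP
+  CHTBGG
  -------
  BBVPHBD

Step 1. [col 1: P + G ≡ D (mod 10)] column 1 (P + G ≡ D (mod 10), carry-in 0) doesn't pin G yet; pick G=9 and continue ⇒ G=9.
Step 2. [B] B is the leading digit of a 7-digit sum of two 6-digit numbers; the final carry is exactly 1 ⇒ B=1.
Step 3. [col 1: P + G ≡ D (mod 10)] column 1 (P + G ≡ D (mod 10), carry-in 0) doesn't pin D yet; pick D=5 and continue, so D=5.
Step 4. [col 1: P + G ≡ D (mod 10)] in column 1 we have P+G≡D with carry-in 0; given G=9, D=5 and digits 1,5,9 already taken and all letters distinct, that pins P to 6. So P=6.
Step 5. [col 3: K + B ≡ H (mod 10)] no forcing yet in column 3 (carry-in 1); H=0 is free and consistent — try it. So H=0.
Step 6. [col 3: K + B ≡ H (mod 10)] column 3: given B=1, H=0, carry-in 1, and digits 0,1,5,6,9 already taken and all letters distinct, K+B≡H (mod 10) forces K=8, so K=8.
Step 7. [col 4: K + T ≡ P (mod 10)] column 4 reads K+T+carry(1)=P with K=8, P=6; with digits 0,1,5,6,8,9 already taken and all letters distinct, the only value for T is 7, so T=7.
Step 8. [col 5: C + H ≡ V (mod 10)] V=4 is one option consistent with column 5 (C + H ≡ V (mod 10), carry-in 1) — take it. So V=4.
Step 9. [col 5: C + H ≡ V (mod 10)] from column 5 (H=0, V=4, carry-in 1, digits 0,1,4,5,6,7,8,9 already taken and all letters distinct): C must equal 3. So C=3.

Answer: B=1, C=3, D=5, G=9, H=0, K=8, P=6, T=7, V=4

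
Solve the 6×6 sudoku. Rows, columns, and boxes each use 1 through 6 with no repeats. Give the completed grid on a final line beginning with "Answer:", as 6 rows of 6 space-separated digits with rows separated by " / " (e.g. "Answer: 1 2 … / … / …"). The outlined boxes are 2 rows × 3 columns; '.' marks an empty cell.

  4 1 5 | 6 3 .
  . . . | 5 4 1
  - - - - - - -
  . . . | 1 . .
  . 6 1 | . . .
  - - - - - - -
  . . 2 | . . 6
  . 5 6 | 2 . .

Step 1. [r6c6∈{3,4}] across row 6, 4 lands solely at r6c6 ⇒ r6c6=4.
Step 2. [r6c1∈{1,3}] in row 6, 3 fits only at r6c1. So r6c1=3.
Step 3. [r5c5∈{1,5}] across row 5, 5 lands solely at r5c5. So r5c5=5.
Step 4. [r4c5∈{2}] r4c5 has the single candidate 2, so r4c5=2.
Step 5. [r4c1∈{5}] r4c1's peers cover all but 5, so r4c1=5.
Step 6. [r3c1∈{2}] nothing but 2 survives at r3c1 ⇒ r3c1=2.
Step 7. [r3c3∈{3,4}] in col 3, 4 fits only at r3c3, so r3c3=4.
Step 8. [r4c6∈{3}] r4c6 has the single candidate 3, so r4c6=3.
Step 9. [r2c2∈{2,3}] row 2 places 2 nowhere but r2c2, so r2c2=2.
Step 10. [r3c6∈{5}] only 5 remains possible at r3c6, so r3c6=5.
Step 11. [r6c5∈{1}] only 1 remains possible at r6c5, so r6c5=1.
Step 12. [r5c4∈{3}] nothing but 3 survives at r5c4, so r5c4=3.
Step 13. [r3c5∈{6}] only 6 remains possible at r3c5, so r3c5=6.
Step 14. [r3c2∈{3}] only 3 remains possible at r3c2. So r3c2=3.
Step 15. [r5c1∈{1}] r5c1's peers cover all but 1. So r5c1=1.
Step 16. [r2c3∈{3}] only 3 remains possible at r2c3. So r2c3=3.
Step 17. [r4c4∈{4}] r4c4 has the single candidate 4. So r4c4=4.
Step 18. [r1c6∈{2}] r1c6's peers cover all but 2, so r1c6=2.
Step 19. [r2c1∈{6}] r2c1 has the single candidate 6. So r2c1=6.
Step 20. [r5c2∈{4}] only 4 remains possible at r5c2. So r5c2=4.

Answer: 4 1 5 6 3 2 / 6 2 3 5 4 1 / 2 3 4 1 6 5 / 5 6 1 4 2 3 / 1 4 2 3 5 6 / 3 5 6 2 1 4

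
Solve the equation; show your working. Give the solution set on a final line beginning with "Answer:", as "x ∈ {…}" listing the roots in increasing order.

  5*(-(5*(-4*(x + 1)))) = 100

Step 1. [5*(-(5*(-4*(x + 1)))) = 100] LHS = 5·(…); ÷5 both sides, so div: -(5*(-4*(x + 1))) = 20.
Step 2. [-(5*(-4*(x + 1))) = 20] flip signs both sides ⇒ neg: 5*(-4*(x + 1)) = -20.
Step 3. [5*(-4*(x + 1)) = -20] divide by the outer 5. So div: -4*(x + 1) = -4.
Step 4. [-4*(x + 1) = -4] leading coefficient -4: divide by -4. So div: x + 1 = 1.
Step 5. [x + 1 = 1] 1 comes off first (subtract 1). So sub: x = 0.

Answer: x ∈ {0}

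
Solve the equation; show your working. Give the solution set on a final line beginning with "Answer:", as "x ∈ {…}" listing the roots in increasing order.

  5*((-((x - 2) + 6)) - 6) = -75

Step 1. [5*((-((x - 2) + 6)) - 6) = -75] 5 out front; divide by 5 ⇒ div: (-((x - 2) + 6)) - 6 = -15.
Step 2. [(-((x - 2) + 6)) - 6 = -15] the outer -6 inverts by adding 6, so sub: -((x - 2) + 6) = -9.
Step 3. [-((x - 2) + 6) = -9] LHS negated; negate both sides. So neg: (x - 2) + 6 = 9.
Step 4. [(x - 2) + 6 = 9] 6 comes off first (subtract 6), so sub: x - 2 = 3.
Step 5. [x - 2 = 3] -2 is outermost — add 2 both sides ⇒ sub: x = 5.

Answer: x ∈ {5}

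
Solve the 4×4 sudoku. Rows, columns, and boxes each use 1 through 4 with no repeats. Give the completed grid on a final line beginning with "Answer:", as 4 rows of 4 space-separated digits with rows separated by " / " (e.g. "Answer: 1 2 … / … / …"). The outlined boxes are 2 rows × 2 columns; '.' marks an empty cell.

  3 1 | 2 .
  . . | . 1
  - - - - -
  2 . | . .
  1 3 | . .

Step 1. [r4c3∈{4}] nothing but 4 survives at r4c3. So r4c3=4.
Step 2. [r3c2∈{4}] r3c2 is down to just 4 ⇒ r3c2=4.
Step 3. [r3c4∈{3}] only 3 remains possible at r3c4 ⇒ r3c4=3.
Step 4. [r2c1∈{4}] r2c1 has the single candidate 4, so r2c1=4.
Step 5. [r3c3∈{1}] r3c3 has the single candidate 1 ⇒ r3c3=1.
Step 6. [r2c3∈{3}] r2c3 is down to just 3. So r2c3=3.
Step 7. [r4c4∈{2}] r4c4 has the single candidate 2 ⇒ r4c4=2.
Step 8. [r1c4∈{4}] r1c4 is down to just 4, so r1c4=4.
Step 9. [r2c2∈{2}] r2c2 has the single candidate 2. So r2c2=2.

Answer: 3 1 2 4 / 4 2 3 1 / 2 4 1 3 / 1 3 4 2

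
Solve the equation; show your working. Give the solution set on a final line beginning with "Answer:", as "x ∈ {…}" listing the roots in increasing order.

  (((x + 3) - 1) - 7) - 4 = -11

Step 1. [(((x + 3) - 1) - 7) - 4 = -11] 4 comes off first (add 4) ⇒ sub: ((x + 3) - 1) - 7 = -7.
Step 2. [((x + 3) - 1) - 7 = -7] 7 comes off first (add 7). So sub: (x + 3) - 1 = 0.
Step 3. [(x + 3) - 1 = 0] peel the -1: add 1 from each side ⇒ sub: x + 3 = 1.
Step 4. [x + 3 = 1] subtract 3: x sits inside (… + 3) ⇒ sub: x = -2.

Answer: x ∈ {-2}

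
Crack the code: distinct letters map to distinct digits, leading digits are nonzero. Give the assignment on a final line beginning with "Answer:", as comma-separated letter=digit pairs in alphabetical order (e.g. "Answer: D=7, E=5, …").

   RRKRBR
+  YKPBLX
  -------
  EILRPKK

Step 1. [col 1: R + X ≡ K (mod 10)] several values work for K in column 1 (R + X ≡ K (mod 10), carry-in 0); try K=3, so K=3.
Step 2. [col 1: R + X ≡ K (mod 10)] no forcing yet in column 1 (carry-in 0); X=9 is free and consistent — try it. So X=9.
Step 3. [col 1: R + X ≡ K (mod 10)] from column 1 (X=9, K=3, carry-in 0, digits 3,9 already taken and all letters distinct): R must equal 4 ⇒ R=4.
Step 4. [E] adding two 6-digit numbers gives at most 6+1 digits, and here it does — E is that final carry and must be 1, so E=1.
Step 5. [col 2: B + L ≡ K (mod 10)] column 2 (B + L ≡ K (mod 10), carry-in 1) doesn't pin L yet; pick L=7 and continue ⇒ L=7.
Step 6. [col 2: B + L ≡ K (mod 10)] column 2 reads B+L+carry(1)=K with L=7, K=3; with digits 1,3,4,7,9 already taken and all letters distinct, the only value for B is 5 ⇒ B=5.
Step 7. [col 3: R + B ≡ P (mod 10)] in column 3 we have R+B≡P with carry-in 1; given R=4, B=5 and digits 1,3,4,5,7,9 already taken and all letters distinct, that pins P to 0, so P=0.
Step 8. [col 6: R + Y ≡ I (mod 10)] I=2 is one option consistent with column 6 (R + Y ≡ I (mod 10), carry-in 0) — take it. So I=2.
Step 9. [col 6: R + Y ≡ I (mod 10)] from column 6 (R=4, I=2, carry-in 0, digits 0,1,2,3,4,5,7,9 already taken and all letters distinct): Y must equal 8, so Y=8.

Answer: B=5, E=1, I=2, K=3, L=7, P=0, R=4, X=9, Y=8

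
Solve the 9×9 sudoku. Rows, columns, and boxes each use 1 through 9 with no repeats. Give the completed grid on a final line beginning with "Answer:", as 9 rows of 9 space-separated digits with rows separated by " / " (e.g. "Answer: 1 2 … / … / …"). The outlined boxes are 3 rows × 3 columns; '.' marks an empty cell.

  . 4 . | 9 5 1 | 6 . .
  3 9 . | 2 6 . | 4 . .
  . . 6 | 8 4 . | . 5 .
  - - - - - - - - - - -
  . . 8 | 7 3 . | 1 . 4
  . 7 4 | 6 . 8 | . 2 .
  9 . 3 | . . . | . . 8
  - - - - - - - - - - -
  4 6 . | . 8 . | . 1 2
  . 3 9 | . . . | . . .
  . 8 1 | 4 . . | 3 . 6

Step 1. [r2c6∈{7}] nothing but 7 survives at r2c6. So r2c6=7.
Step 2. [r3c7∈{2,7,9}] col 7 places 2 nowhere but r3c7. So r3c7=2.
Step 3. [r1c8∈{3,7,8}] r1c8 is the only open cell in col 8 admitting 3, so r1c8=3.
Step 4. [r1c9∈{7}] r1c9's peers cover all but 7, so r1c9=7.
Step 5. [r8c9∈{5}] r8c9 has the single candidate 5, so r8c9=5.
Step 6. [r7c3∈{5,7}] 7 has one home in col 3: r7c3 ⇒ r7c3=7.
Step 7. [r8c1∈{2}] r8c1's peers cover all but 2, so r8c1=2.
Step 8. [r7c7∈{9}] r7c7 has the single candidate 9 ⇒ r7c7=9.
Step 9. [r9c8∈{7}] r9c8's peers cover all but 7, so r9c8=7.
Step 10. [r9c1∈{5}] r9c1's peers cover all but 5. So r9c1=5.
Step 11. [r4c8∈{6,9}] in col 8, 9 fits only at r4c8, so r4c8=9.
Step 12. [r5c1∈{1}] r5c1's peers cover all but 1 ⇒ r5c1=1.
Step 13. [r8c4∈{1}] r8c4's peers cover all but 1. So r8c4=1.
Step 14. [r6c4∈{5}] only 5 remains possible at r6c4. So r6c4=5.
Step 15. [r4c6∈{2}] only 2 remains possible at r4c6, so r4c6=2.
Step 16. [r2c8∈{8}] r2c8 has the single candidate 8. So r2c8=8.
Step 17. [r3c9∈{1,9}] 9 has one home in row 3: r3c9, so r3c9=9.
Step 18. [r3c6∈{3}] only 3 remains possible at r3c6, so r3c6=3.
Step 19. [r5c5∈{9}] r5c5's peers cover all but 9 ⇒ r5c5=9.
Step 20. [r7c4∈{3}] r7c4 is down to just 3. So r7c4=3.
Step 21. [r7c6∈{5}] r7c6's peers cover all but 5, so r7c6=5.
Step 22. [r6c2∈{2}] r6c2 has the single candidate 2, so r6c2=2.
Step 23. [r8c5∈{7}] r8c5's peers cover all but 7, so r8c5=7.
Step 24. [r5c7∈{5}] r5c7 is down to just 5. So r5c7=5.
Step 25. [r6c5∈{1}] r6c5's peers cover all but 1 ⇒ r6c5=1.
Step 26. [r4c1∈{6}] r4c1 has the single candidate 6 ⇒ r4c1=6.
Step 27. [r3c1∈{7}] r3c1 has the single candidate 7, so r3c1=7.
Step 28. [r6c8∈{6}] only 6 remains possible at r6c8. So r6c8=6.
Step 29. [r8c8∈{4}] r8c8 is down to just 4 ⇒ r8c8=4.
Step 30. [r6c6∈{4}] r6c6 is down to just 4, so r6c6=4.
Step 31. [r9c5∈{2}] r9c5's peers cover all but 2, so r9c5=2.
Step 32. [r1c3∈{2}] nothing but 2 survives at r1c3, so r1c3=2.
Step 33. [r9c6∈{9}] r9c6 is down to just 9, so r9c6=9.
Step 34. [r1c1∈{8}] nothing but 8 survives at r1c1 ⇒ r1c1=8.
Step 35. [r2c3∈{5}] r2c3's peers cover all but 5, so r2c3=5.
Step 36. [r6c7∈{7}] r6c7 has the single candidate 7 ⇒ r6c7=7.
Step 37. [r2c9∈{1}] r2c9 is down to just 1 ⇒ r2c9=1.
Step 38. [r3c2∈{1}] only 1 remains possible at r3c2 ⇒ r3c2=1.
Step 39. [r5c9∈{3}] r5c9 is down to just 3 ⇒ r5c9=3.
Step 40. [r8c7∈{8}] only 8 remains possible at r8c7 ⇒ r8c7=8.
Step 41. [r8c6∈{6}] r8c6's peers cover all but 6 ⇒ r8c6=6.
Step 42. [r4c2∈{5}] r4c2 is down to just 5 ⇒ r4c2=5.

Answer: 8 4 2 9 5 1 6 3 7 / 3 9 5 2 6 7 4 8 1 / 7 1 6 8 4 3 2 5 9 / 6 5 8 7 3 2 1 9 4 / 1 7 4 6 9 8 5 2 3 / 9 2 3 5 1 4 7 6 8 / 4 6 7 3 8 5 9 1 2 / 2 3 9 1 7 6 8 4 5 / 5 8 1 4 2 9 3 7 6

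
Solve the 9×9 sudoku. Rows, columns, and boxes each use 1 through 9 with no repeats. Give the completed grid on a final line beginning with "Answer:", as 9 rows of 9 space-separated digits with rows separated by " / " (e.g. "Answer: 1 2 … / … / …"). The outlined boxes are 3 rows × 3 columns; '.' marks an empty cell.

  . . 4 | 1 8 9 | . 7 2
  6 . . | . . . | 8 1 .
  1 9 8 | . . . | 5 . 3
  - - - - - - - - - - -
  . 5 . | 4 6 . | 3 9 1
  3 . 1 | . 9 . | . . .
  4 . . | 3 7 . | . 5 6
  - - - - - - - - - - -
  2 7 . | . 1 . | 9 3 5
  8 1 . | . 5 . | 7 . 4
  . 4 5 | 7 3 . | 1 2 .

Step 1. [r9c6∈{6,8}] r9c6 is the only open cell in row 9 admitting 6 ⇒ r9c6=6.
Step 2. [r2c6∈{2,3,4,5,7}] r2c6 is the only open cell in col 6 admitting 3, so r2c6=3.
Step 3. [r4c6∈{2,8}] in row 4, 8 fits only at r4c6 ⇒ r4c6=8.
Step 4. [r4c3∈{2,7}] 2 has one home in row 4: r4c3, so r4c3=2.
Step 5. [r8c6∈{2}] r8c6 has the single candidate 2 ⇒ r8c6=2.
Step 6. [r3c8∈{4,6}] in box 3, 4 fits only at r3c8, so r3c8=4.
Step 7. [r5c4∈{2,5}] in box 5, 2 fits only at r5c4, so r5c4=2.
Step 8. [r8c3∈{3,6,9}] across row 8, 3 lands solely at r8c3. So r8c3=3.
Step 9. [r5c8∈{8}] r5c8 is down to just 8. So r5c8=8.
Step 10. [r2c5∈{2,4}] r2c5 is the only open cell in row 2 admitting 4. So r2c5=4.
Step 11. [r7c4∈{8}] r7c4 is down to just 8, so r7c4=8.
Step 12. [r2c4∈{5}] nothing but 5 survives at r2c4, so r2c4=5.
Step 13. [r7c3∈{6}] r7c3 has the single candidate 6 ⇒ r7c3=6.
Step 14. [r9c9∈{8}] r9c9 is down to just 8, so r9c9=8.
Step 15. [r8c4∈{9}] r8c4's peers cover all but 9 ⇒ r8c4=9.
Step 16. [r2c2∈{2}] nothing but 2 survives at r2c2. So r2c2=2.
Step 17. [r7c6∈{4}] r7c6 has the single candidate 4. So r7c6=4.
Step 18. [r6c2∈{8}] r6c2 has the single candidate 8 ⇒ r6c2=8.
Step 19. [r1c7∈{6}] only 6 remains possible at r1c7 ⇒ r1c7=6.
Step 20. [r6c7∈{2}] r6c7's peers cover all but 2. So r6c7=2.
Step 21. [r5c7∈{4}] only 4 remains possible at r5c7 ⇒ r5c7=4.
Step 22. [r9c1∈{9}] only 9 remains possible at r9c1, so r9c1=9.
Step 23. [r1c2∈{3}] nothing but 3 survives at r1c2, so r1c2=3.
Step 24. [r5c2∈{6}] r5c2 is down to just 6 ⇒ r5c2=6.
Step 25. [r5c9∈{7}] r5c9 is down to just 7 ⇒ r5c9=7.
Step 26. [r3c6∈{7}] only 7 remains possible at r3c6. So r3c6=7.
Step 27. [r3c4∈{6}] only 6 remains possible at r3c4. So r3c4=6.
Step 28. [r2c3∈{7}] only 7 remains possible at r2c3 ⇒ r2c3=7.
Step 29. [r1c1∈{5}] nothing but 5 survives at r1c1 ⇒ r1c1=5.
Step 30. [r5c6∈{5}] only 5 remains possible at r5c6 ⇒ r5c6=5.
Step 31. [r2c9∈{9}] nothing but 9 survives at r2c9, so r2c9=9.
Step 32. [r8c8∈{6}] only 6 remains possible at r8c8 ⇒ r8c8=6.
Step 33. [r6c3∈{9}] r6c3 has the single candidate 9. So r6c3=9.
Step 34. [r4c1∈{7}] r4c1's peers cover all but 7, so r4c1=7.
Step 35. [r6c6∈{1}] r6c6's peers cover all but 1, so r6c6=1.
Step 36. [r3c5∈{2}] r3c5 has the single candidate 2, so r3c5=2.

Answer: 5 3 4 1 8 9 6 7 2 / 6 2 7 5 4 3 8 1 9 / 1 9 8 6 2 7 5 4 3 / 7 5 2 4 6 8 3 9 1 / 3 6 1 2 9 5 4 8 7 / 4 8 9 3 7 1 2 5 6 / 2 7 6 8 1 4 9 3 5 / 8 1 3 9 5 2 7 6 4 / 9 4 5 7 3 6 1 2 8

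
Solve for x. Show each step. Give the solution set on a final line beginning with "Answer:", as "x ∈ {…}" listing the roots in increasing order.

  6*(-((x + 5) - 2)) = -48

Step 1. [6*(-((x + 5) - 2)) = -48] divide by the outer 6, so div: -((x + 5) - 2) = -8.
Step 2. [-((x + 5) - 2) = -8] flip signs both sides, so neg: (x + 5) - 2 = 8.
Step 3. [(x + 5) - 2 = 8] peel the -2: add 2 from each side. So sub: x + 5 = 10.
Step 4. [x + 5 = 10] the outer +5 inverts by subtracting 5. So sub: x = 5.

Answer: x ∈ {5}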